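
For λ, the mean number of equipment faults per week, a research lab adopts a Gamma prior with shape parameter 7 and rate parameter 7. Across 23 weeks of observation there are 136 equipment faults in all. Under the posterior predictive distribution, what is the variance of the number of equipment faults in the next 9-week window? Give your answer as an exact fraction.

Total count 136 over total exposure 23 weeks.
The Gamma prior is conjugate for the Poisson rate, so λ | data ~ Gamma(7+136, 7+23) = Gamma(143, 30).
The posterior predictive for a window of length T is Negative Binomial with variance T·α'·(β'+T)/β'² = 9·143·39/900 = 5577/100.

5577/100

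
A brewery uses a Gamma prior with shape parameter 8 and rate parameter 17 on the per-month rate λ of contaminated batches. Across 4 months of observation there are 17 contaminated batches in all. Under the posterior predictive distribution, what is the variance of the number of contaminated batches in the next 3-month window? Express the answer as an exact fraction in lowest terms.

Total count 17 over total exposure 4 months.
The Gamma prior is conjugate for the Poisson rate, so λ | data ~ Gamma(8+17, 17+4) = Gamma(25, 21).
The posterior predictive for a window of length T is Negative Binomial with variance T·α'·(β'+T)/β'² = 3·25·24/441 = 200/49.

200/49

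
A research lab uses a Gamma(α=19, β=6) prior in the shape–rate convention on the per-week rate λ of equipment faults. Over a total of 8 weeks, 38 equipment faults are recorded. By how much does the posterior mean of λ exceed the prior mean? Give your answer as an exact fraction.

19/21

Total count 38 over total exposure 8 weeks.
Posterior: α' = 19 + 38 = 57, β' = 6 + 8 = 14.
Posterior mean = 57/14 = 57/14; prior mean = 19/6 = 19/6. Difference = 57/14 − 19/6 = 19/21.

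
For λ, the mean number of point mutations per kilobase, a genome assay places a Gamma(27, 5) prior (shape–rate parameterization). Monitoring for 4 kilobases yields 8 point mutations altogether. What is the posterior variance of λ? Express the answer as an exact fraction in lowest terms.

Total count 8 over total exposure 4 kilobases.
Gamma(α, β) with Poisson data over total exposure Σt gives posterior Gamma(α+Σx, β+Σt) = Gamma(35, 9).
Posterior variance = α'/β'² = 35/81.

35/81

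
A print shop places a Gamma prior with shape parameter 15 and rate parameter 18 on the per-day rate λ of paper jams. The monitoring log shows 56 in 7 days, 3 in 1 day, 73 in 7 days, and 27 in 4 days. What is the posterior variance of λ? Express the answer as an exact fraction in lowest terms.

174/1369

Total count: 56 + 3 + 73 + 27 = 159.
Total exposure: 7 + 1 + 7 + 4 = 19 days.
Conjugate update: add total count to the shape and total exposure to the rate, giving Gamma(174, 37).
Posterior variance = α'/β'² = 174/1369.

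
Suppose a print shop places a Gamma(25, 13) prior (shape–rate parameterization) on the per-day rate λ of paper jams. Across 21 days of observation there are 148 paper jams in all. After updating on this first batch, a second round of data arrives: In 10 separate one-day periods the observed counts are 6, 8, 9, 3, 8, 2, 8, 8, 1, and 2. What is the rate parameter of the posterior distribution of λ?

Total count 148 over total exposure 21 days.
After the first batch: Gamma(25 + 148, 13 + 21) = Gamma(173, 34).
Total count: 6 + 8 + 9 + 3 + 8 + 2 + 8 + 8 + 1 + 2 = 55.
Total exposure: 10 days.
After the second batch: Gamma(173 + 55, 34 + 10) = Gamma(228, 44).

44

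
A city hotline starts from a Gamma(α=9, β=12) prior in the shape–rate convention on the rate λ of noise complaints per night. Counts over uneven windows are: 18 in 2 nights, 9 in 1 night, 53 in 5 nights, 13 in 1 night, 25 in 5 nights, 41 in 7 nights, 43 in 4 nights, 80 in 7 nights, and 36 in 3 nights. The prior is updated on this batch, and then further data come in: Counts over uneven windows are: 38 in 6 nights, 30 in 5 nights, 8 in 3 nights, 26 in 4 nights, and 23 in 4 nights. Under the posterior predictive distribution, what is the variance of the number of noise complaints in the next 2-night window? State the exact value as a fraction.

64184/4761

Total count: 18 + 9 + 53 + 13 + 25 + 41 + 43 + 80 + 36 = 318.
Total exposure: 2 + 1 + 5 + 1 + 5 + 7 + 4 + 7 + 3 = 35 nights.
After the first batch: Gamma(9 + 318, 12 + 35) = Gamma(327, 47).
Total count: 38 + 30 + 8 + 26 + 23 = 125.
Total exposure: 6 + 5 + 3 + 4 + 4 = 22 nights.
After the second batch: Gamma(327 + 125, 47 + 22) = Gamma(452, 69).
The posterior predictive for a window of length T is Negative Binomial with variance T·α'·(β'+T)/β'² = 2·452·71/4761 = 64184/4761.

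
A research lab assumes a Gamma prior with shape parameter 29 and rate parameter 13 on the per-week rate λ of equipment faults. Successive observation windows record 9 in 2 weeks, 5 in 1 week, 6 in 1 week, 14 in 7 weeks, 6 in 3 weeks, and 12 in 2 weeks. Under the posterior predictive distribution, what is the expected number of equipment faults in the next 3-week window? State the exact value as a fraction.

243/29

Total count: 9 + 5 + 6 + 14 + 6 + 12 = 52.
Total exposure: 2 + 1 + 1 + 7 + 3 + 2 = 16 weeks.
Posterior: α' = 29 + 52 = 81, β' = 13 + 16 = 29.
Predictive mean over a 3-week window = T·E[λ|data] = 3·81/29 = 243/29.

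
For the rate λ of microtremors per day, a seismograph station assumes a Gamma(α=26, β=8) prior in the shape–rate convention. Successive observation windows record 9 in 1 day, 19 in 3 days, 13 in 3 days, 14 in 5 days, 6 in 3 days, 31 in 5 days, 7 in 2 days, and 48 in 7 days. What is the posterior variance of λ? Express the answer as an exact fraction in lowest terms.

173/1369

Total count: 9 + 19 + 13 + 14 + 6 + 31 + 7 + 48 = 147.
Total exposure: 1 + 3 + 3 + 5 + 3 + 5 + 2 + 7 = 29 days.
Conjugate update: add total count to the shape and total exposure to the rate, giving Gamma(173, 37).
Posterior variance = α'/β'² = 173/1369.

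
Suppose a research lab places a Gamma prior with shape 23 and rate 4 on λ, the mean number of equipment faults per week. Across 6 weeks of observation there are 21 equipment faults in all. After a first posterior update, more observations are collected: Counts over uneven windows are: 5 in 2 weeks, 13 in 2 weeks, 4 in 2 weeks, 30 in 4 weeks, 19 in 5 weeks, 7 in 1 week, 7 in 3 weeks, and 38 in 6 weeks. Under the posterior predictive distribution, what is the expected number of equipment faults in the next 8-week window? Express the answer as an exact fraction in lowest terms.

Total count 21 over total exposure 6 weeks.
After the first batch: Gamma(23 + 21, 4 + 6) = Gamma(44, 10).
Total count: 5 + 13 + 4 + 30 + 19 + 7 + 7 + 38 = 123.
Total exposure: 2 + 2 + 2 + 4 + 5 + 1 + 3 + 6 = 25 weeks.
After the second batch: Gamma(44 + 123, 10 + 25) = Gamma(167, 35).
Predictive mean over an 8-week window = T·E[λ|data] = 8·167/35 = 1336/35.

1336/35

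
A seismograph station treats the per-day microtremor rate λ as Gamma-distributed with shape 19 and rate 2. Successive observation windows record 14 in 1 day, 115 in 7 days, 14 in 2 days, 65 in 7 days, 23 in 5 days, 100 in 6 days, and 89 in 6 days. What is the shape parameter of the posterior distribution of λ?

439

Total count: 14 + 115 + 14 + 65 + 23 + 100 + 89 = 420.
Total exposure: 1 + 7 + 2 + 7 + 5 + 6 + 6 = 34 days.
Gamma(α, β) with Poisson data over total exposure Σt gives posterior Gamma(α+Σx, β+Σt) = Gamma(439, 36).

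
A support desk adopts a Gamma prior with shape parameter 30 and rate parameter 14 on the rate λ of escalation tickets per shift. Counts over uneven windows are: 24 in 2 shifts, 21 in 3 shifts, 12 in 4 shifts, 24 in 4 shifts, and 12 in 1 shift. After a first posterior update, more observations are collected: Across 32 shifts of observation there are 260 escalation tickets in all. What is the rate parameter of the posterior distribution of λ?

60

Total count: 24 + 21 + 12 + 24 + 12 = 93.
Total exposure: 2 + 3 + 4 + 4 + 1 = 14 shifts.
After the first batch: Gamma(30 + 93, 14 + 14) = Gamma(123, 28).
Total count 260 over total exposure 32 shifts.
After the second batch: Gamma(123 + 260, 28 + 32) = Gamma(383, 60).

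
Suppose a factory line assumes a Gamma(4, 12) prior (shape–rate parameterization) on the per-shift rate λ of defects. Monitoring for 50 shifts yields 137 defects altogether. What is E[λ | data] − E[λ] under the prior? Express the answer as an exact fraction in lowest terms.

Total count 137 over total exposure 50 shifts.
By Gamma–Poisson conjugacy, the posterior is Gamma(α + Σx, β + Σt) = Gamma(4 + 137, 12 + 50) = Gamma(141, 62).
Posterior mean = 141/62 = 141/62; prior mean = 4/12 = 1/3. Difference = 141/62 − 1/3 = 361/186.

361/186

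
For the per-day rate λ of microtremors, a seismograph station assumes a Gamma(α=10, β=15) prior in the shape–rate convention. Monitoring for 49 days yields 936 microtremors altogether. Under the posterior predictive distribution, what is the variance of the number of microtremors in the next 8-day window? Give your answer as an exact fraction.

Total count 936 over total exposure 49 days.
By Gamma–Poisson conjugacy, the posterior is Gamma(α + Σx, β + Σt) = Gamma(10 + 936, 15 + 49) = Gamma(946, 64).
The posterior predictive for a window of length T is Negative Binomial with variance T·α'·(β'+T)/β'² = 8·946·72/4096 = 4257/32.

4257/32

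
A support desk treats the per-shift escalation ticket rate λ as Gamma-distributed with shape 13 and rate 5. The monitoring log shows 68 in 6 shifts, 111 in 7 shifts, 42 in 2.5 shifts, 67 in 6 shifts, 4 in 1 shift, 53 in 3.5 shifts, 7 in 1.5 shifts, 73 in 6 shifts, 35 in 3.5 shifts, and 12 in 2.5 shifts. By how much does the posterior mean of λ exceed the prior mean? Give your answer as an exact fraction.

Total count: 68 + 111 + 42 + 67 + 4 + 53 + 7 + 73 + 35 + 12 = 472.
Total exposure: 6 + 7 + 2.5 + 6 + 1 + 3.5 + 1.5 + 6 + 3.5 + 2.5 = 39.5 shifts.
The Gamma prior is conjugate for the Poisson rate, so λ | data ~ Gamma(13+472, 5+39.5) = Gamma(485, 89/2).
Posterior mean = 485/(89/2) = 970/89; prior mean = 13/5 = 13/5. Difference = 970/89 − 13/5 = 3693/445.

3693/445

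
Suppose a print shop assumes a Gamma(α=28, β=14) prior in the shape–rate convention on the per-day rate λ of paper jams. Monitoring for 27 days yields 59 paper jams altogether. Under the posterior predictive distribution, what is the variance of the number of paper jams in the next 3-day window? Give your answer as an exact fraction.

11484/1681

Total count 59 over total exposure 27 days.
The Gamma prior is conjugate for the Poisson rate, so λ | data ~ Gamma(28+59, 14+27) = Gamma(87, 41).
The posterior predictive for a window of length T is Negative Binomial with variance T·α'·(β'+T)/β'² = 3·87·44/1681 = 11484/1681.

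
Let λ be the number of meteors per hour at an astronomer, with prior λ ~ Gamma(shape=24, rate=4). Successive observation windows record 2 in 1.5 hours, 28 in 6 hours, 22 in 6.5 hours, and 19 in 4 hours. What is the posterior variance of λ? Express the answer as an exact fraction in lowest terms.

Total count: 2 + 28 + 22 + 19 = 71.
Total exposure: 1.5 + 6 + 6.5 + 4 = 18 hours.
By Gamma–Poisson conjugacy, the posterior is Gamma(α + Σx, β + Σt) = Gamma(24 + 71, 4 + 18) = Gamma(95, 22).
Posterior variance = α'/β'² = 95/484.

95/484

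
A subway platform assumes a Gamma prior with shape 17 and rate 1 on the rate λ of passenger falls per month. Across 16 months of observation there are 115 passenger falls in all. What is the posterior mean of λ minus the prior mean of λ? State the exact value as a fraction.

-157/17

Total count 115 over total exposure 16 months.
Conjugate update: add total count to the shape and total exposure to the rate, giving Gamma(132, 17).
Posterior mean = 132/17 = 132/17; prior mean = 17/1 = 17. Difference = 132/17 − 17 = -157/17.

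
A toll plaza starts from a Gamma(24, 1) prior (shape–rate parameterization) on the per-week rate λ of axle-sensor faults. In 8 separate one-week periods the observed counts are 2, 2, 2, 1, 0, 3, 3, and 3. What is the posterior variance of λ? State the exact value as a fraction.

40/81

Total count: 2 + 2 + 2 + 1 + 0 + 3 + 3 + 3 = 16.
Total exposure: 8 weeks.
By Gamma–Poisson conjugacy, the posterior is Gamma(α + Σx, β + Σt) = Gamma(24 + 16, 1 + 8) = Gamma(40, 9).
Posterior variance = α'/β'² = 40/81.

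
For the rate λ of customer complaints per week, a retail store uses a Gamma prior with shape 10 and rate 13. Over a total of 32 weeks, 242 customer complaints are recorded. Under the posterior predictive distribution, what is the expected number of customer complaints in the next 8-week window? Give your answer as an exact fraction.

Total count 242 over total exposure 32 weeks.
The Gamma prior is conjugate for the Poisson rate, so λ | data ~ Gamma(10+242, 13+32) = Gamma(252, 45).
Predictive mean over an 8-week window = T·E[λ|data] = 8·252/45 = 224/5.

224/5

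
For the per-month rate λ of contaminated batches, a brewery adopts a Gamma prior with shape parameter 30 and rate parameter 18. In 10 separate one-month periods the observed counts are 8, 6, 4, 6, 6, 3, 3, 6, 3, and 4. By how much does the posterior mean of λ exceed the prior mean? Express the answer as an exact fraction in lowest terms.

97/84

Total count: 8 + 6 + 4 + 6 + 6 + 3 + 3 + 6 + 3 + 4 = 49.
Total exposure: 10 months.
By Gamma–Poisson conjugacy, the posterior is Gamma(α + Σx, β + Σt) = Gamma(30 + 49, 18 + 10) = Gamma(79, 28).
Posterior mean = 79/28 = 79/28; prior mean = 30/18 = 5/3. Difference = 79/28 − 5/3 = 97/84.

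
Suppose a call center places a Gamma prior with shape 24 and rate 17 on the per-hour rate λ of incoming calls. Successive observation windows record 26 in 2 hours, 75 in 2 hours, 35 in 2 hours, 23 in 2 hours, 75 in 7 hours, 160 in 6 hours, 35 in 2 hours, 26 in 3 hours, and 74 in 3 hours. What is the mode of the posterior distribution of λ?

Total count: 26 + 75 + 35 + 23 + 75 + 160 + 35 + 26 + 74 = 529.
Total exposure: 2 + 2 + 2 + 2 + 7 + 6 + 2 + 3 + 3 = 29 hours.
Conjugate update: add total count to the shape and total exposure to the rate, giving Gamma(553, 46).
Posterior mode = (α'−1)/β' = 552/46 = 12.

12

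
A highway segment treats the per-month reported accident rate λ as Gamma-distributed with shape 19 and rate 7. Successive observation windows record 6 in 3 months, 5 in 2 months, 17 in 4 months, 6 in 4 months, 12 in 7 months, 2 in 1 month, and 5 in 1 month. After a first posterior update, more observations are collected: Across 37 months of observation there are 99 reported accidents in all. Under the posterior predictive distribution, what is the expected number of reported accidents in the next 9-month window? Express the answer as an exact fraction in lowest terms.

Total count: 6 + 5 + 17 + 6 + 12 + 2 + 5 = 53.
Total exposure: 3 + 2 + 4 + 4 + 7 + 1 + 1 = 22 months.
After the first batch: Gamma(19 + 53, 7 + 22) = Gamma(72, 29).
Total count 99 over total exposure 37 months.
After the second batch: Gamma(72 + 99, 29 + 37) = Gamma(171, 66).
Predictive mean over a 9-month window = T·E[λ|data] = 9·171/66 = 513/22.

513/22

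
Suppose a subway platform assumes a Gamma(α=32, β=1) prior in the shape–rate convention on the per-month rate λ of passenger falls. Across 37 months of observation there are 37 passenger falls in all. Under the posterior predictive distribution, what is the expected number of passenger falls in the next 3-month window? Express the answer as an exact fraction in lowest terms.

207/38

Total count 37 over total exposure 37 months.
Conjugate update: add total count to the shape and total exposure to the rate, giving Gamma(69, 38).
Predictive mean over a 3-month window = T·E[λ|data] = 3·69/38 = 207/38.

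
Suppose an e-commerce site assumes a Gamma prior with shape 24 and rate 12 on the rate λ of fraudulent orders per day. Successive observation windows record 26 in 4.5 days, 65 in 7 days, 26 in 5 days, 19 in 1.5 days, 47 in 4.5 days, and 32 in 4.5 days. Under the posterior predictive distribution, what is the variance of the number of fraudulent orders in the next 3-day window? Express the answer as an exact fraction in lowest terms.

Total count: 26 + 65 + 26 + 19 + 47 + 32 = 215.
Total exposure: 4.5 + 7 + 5 + 1.5 + 4.5 + 4.5 = 27 days.
Gamma(α, β) with Poisson data over total exposure Σt gives posterior Gamma(α+Σx, β+Σt) = Gamma(239, 39).
The posterior predictive for a window of length T is Negative Binomial with variance T·α'·(β'+T)/β'² = 3·239·42/1521 = 3346/169.

3346/169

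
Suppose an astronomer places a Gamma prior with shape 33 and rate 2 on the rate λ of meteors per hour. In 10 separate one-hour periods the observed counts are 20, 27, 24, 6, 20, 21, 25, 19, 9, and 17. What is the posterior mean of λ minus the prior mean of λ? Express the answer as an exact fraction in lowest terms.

23/12

Total count: 20 + 27 + 24 + 6 + 20 + 21 + 25 + 19 + 9 + 17 = 188.
Total exposure: 10 hours.
Conjugate update: add total count to the shape and total exposure to the rate, giving Gamma(221, 12).
Posterior mean = 221/12 = 221/12; prior mean = 33/2 = 33/2. Difference = 221/12 − 33/2 = 23/12.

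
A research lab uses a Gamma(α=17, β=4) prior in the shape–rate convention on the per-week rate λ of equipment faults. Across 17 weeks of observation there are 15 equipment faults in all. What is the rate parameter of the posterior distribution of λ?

21

Total count 15 over total exposure 17 weeks.
By Gamma–Poisson conjugacy, the posterior is Gamma(α + Σx, β + Σt) = Gamma(17 + 15, 4 + 17) = Gamma(32, 21).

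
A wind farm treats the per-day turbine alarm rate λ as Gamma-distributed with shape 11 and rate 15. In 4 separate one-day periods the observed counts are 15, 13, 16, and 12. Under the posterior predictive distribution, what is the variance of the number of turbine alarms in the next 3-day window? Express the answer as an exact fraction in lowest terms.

4422/361

Total count: 15 + 13 + 16 + 12 = 56.
Total exposure: 4 days.
Gamma(α, β) with Poisson data over total exposure Σt gives posterior Gamma(α+Σx, β+Σt) = Gamma(67, 19).
The posterior predictive for a window of length T is Negative Binomial with variance T·α'·(β'+T)/β'² = 3·67·22/361 = 4422/361.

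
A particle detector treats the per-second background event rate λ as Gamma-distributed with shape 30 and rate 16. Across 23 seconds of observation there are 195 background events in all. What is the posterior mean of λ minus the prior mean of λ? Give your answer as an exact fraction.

405/104

Total count 195 over total exposure 23 seconds.
The Gamma prior is conjugate for the Poisson rate, so λ | data ~ Gamma(30+195, 16+23) = Gamma(225, 39).
Posterior mean = 225/39 = 75/13; prior mean = 30/16 = 15/8. Difference = 75/13 − 15/8 = 405/104.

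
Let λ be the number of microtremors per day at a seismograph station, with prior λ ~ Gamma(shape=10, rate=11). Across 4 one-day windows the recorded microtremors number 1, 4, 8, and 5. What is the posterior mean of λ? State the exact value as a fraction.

28/15

Total count: 1 + 4 + 8 + 5 = 18.
Total exposure: 4 days.
Posterior: α' = 10 + 18 = 28, β' = 11 + 4 = 15.
Posterior mean = α'/β' = 28/15.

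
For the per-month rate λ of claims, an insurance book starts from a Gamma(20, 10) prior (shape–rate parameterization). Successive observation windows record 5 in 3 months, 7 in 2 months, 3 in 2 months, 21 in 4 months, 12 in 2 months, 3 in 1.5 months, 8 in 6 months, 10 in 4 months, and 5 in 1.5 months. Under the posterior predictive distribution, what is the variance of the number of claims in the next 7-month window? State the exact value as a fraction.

14147/648

Total count: 5 + 7 + 3 + 21 + 12 + 3 + 8 + 10 + 5 = 74.
Total exposure: 3 + 2 + 2 + 4 + 2 + 1.5 + 6 + 4 + 1.5 = 26 months.
By Gamma–Poisson conjugacy, the posterior is Gamma(α + Σx, β + Σt) = Gamma(20 + 74, 10 + 26) = Gamma(94, 36).
The posterior predictive for a window of length T is Negative Binomial with variance T·α'·(β'+T)/β'² = 7·94·43/1296 = 14147/648.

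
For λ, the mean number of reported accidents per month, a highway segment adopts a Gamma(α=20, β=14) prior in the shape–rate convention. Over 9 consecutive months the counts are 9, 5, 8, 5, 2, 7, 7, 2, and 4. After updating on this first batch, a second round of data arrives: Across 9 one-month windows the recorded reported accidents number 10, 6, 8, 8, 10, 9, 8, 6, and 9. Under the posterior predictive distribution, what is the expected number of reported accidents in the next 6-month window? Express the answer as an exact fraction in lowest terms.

Total count: 9 + 5 + 8 + 5 + 2 + 7 + 7 + 2 + 4 = 49.
Total exposure: 9 months.
After the first batch: Gamma(20 + 49, 14 + 9) = Gamma(69, 23).
Total count: 10 + 6 + 8 + 8 + 10 + 9 + 8 + 6 + 9 = 74.
Total exposure: 9 months.
After the second batch: Gamma(69 + 74, 23 + 9) = Gamma(143, 32).
Predictive mean over a 6-month window = T·E[λ|data] = 6·143/32 = 429/16.

429/16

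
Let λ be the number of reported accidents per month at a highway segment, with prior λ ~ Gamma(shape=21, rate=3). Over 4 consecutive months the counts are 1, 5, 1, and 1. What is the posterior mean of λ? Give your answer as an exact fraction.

29/7

Total count: 1 + 5 + 1 + 1 = 8.
Total exposure: 4 months.
Conjugate update: add total count to the shape and total exposure to the rate, giving Gamma(29, 7).
Posterior mean = α'/β' = 29/7.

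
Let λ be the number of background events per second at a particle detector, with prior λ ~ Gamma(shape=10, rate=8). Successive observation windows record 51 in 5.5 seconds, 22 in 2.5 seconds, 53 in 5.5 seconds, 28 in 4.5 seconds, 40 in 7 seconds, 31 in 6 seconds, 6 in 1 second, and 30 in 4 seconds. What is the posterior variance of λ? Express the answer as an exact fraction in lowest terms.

Total count: 51 + 22 + 53 + 28 + 40 + 31 + 6 + 30 = 261.
Total exposure: 5.5 + 2.5 + 5.5 + 4.5 + 7 + 6 + 1 + 4 = 36 seconds.
Gamma(α, β) with Poisson data over total exposure Σt gives posterior Gamma(α+Σx, β+Σt) = Gamma(271, 44).
Posterior variance = α'/β'² = 271/1936.

271/1936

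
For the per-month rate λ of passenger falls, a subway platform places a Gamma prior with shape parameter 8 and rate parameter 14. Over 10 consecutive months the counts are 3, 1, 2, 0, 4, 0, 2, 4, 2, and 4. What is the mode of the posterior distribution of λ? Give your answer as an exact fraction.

29/24

Total count: 3 + 1 + 2 + 0 + 4 + 0 + 2 + 4 + 2 + 4 = 22.
Total exposure: 10 months.
The Gamma prior is conjugate for the Poisson rate, so λ | data ~ Gamma(8+22, 14+10) = Gamma(30, 24).
Posterior mode = (α'−1)/β' = 29/24.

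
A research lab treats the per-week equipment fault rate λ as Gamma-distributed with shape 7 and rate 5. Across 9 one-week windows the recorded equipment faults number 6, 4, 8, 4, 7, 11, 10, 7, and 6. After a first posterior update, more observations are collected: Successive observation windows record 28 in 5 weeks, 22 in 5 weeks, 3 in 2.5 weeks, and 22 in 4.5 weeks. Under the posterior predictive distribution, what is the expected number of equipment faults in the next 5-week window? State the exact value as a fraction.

Total count: 6 + 4 + 8 + 4 + 7 + 11 + 10 + 7 + 6 = 63.
Total exposure: 9 weeks.
After the first batch: Gamma(7 + 63, 5 + 9) = Gamma(70, 14).
Total count: 28 + 22 + 3 + 22 = 75.
Total exposure: 5 + 5 + 2.5 + 4.5 = 17 weeks.
After the second batch: Gamma(70 + 75, 14 + 17) = Gamma(145, 31).
Predictive mean over a 5-week window = T·E[λ|data] = 5·145/31 = 725/31.

725/31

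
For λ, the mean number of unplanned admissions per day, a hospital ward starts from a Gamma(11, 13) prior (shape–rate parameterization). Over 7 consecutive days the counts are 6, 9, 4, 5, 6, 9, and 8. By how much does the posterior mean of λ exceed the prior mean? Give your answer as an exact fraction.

Total count: 6 + 9 + 4 + 5 + 6 + 9 + 8 = 47.
Total exposure: 7 days.
Posterior: α' = 11 + 47 = 58, β' = 13 + 7 = 20.
Posterior mean = 58/20 = 29/10; prior mean = 11/13 = 11/13. Difference = 29/10 − 11/13 = 267/130.

267/130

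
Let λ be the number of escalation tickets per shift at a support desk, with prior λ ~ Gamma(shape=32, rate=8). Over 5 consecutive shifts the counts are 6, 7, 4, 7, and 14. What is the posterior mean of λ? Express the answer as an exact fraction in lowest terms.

70/13

Total count: 6 + 7 + 4 + 7 + 14 = 38.
Total exposure: 5 shifts.
Posterior: α' = 32 + 38 = 70, β' = 8 + 5 = 13.
Posterior mean = α'/β' = 70/13.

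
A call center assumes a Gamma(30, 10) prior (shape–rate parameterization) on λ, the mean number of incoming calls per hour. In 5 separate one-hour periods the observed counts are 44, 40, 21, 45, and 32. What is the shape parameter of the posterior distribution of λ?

212

Total count: 44 + 40 + 21 + 45 + 32 = 182.
Total exposure: 5 hours.
Conjugate update: add total count to the shape and total exposure to the rate, giving Gamma(212, 15).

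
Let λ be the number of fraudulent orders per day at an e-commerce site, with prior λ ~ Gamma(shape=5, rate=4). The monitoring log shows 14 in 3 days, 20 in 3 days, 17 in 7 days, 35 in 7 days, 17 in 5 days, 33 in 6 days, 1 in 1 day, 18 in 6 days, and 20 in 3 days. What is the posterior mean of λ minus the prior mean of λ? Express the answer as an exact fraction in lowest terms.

11/4

Total count: 14 + 20 + 17 + 35 + 17 + 33 + 1 + 18 + 20 = 175.
Total exposure: 3 + 3 + 7 + 7 + 5 + 6 + 1 + 6 + 3 = 41 days.
The Gamma prior is conjugate for the Poisson rate, so λ | data ~ Gamma(5+175, 4+41) = Gamma(180, 45).
Posterior mean = 180/45 = 4; prior mean = 5/4 = 5/4. Difference = 4 − 5/4 = 11/4.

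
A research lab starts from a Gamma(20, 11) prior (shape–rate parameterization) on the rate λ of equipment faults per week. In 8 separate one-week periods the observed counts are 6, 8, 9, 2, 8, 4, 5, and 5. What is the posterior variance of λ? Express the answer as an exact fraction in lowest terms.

Total count: 6 + 8 + 9 + 2 + 8 + 4 + 5 + 5 = 47.
Total exposure: 8 weeks.
Posterior: α' = 20 + 47 = 67, β' = 11 + 8 = 19.
Posterior variance = α'/β'² = 67/361.

67/361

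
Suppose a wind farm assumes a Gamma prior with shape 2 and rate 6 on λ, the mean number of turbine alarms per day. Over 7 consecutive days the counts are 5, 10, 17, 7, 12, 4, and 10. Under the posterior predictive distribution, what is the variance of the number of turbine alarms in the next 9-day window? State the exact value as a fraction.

Total count: 5 + 10 + 17 + 7 + 12 + 4 + 10 = 65.
Total exposure: 7 days.
Conjugate update: add total count to the shape and total exposure to the rate, giving Gamma(67, 13).
The posterior predictive for a window of length T is Negative Binomial with variance T·α'·(β'+T)/β'² = 9·67·22/169 = 13266/169.

13266/169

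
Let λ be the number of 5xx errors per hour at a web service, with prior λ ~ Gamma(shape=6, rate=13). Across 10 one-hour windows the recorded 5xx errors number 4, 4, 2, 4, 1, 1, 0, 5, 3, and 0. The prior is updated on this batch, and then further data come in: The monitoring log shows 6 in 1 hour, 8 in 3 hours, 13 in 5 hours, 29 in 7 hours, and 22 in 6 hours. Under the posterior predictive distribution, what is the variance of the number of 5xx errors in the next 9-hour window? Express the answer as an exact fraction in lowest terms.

Total count: 4 + 4 + 2 + 4 + 1 + 1 + 0 + 5 + 3 + 0 = 24.
Total exposure: 10 hours.
After the first batch: Gamma(6 + 24, 13 + 10) = Gamma(30, 23).
Total count: 6 + 8 + 13 + 29 + 22 = 78.
Total exposure: 1 + 3 + 5 + 7 + 6 = 22 hours.
After the second batch: Gamma(30 + 78, 23 + 22) = Gamma(108, 45).
The posterior predictive for a window of length T is Negative Binomial with variance T·α'·(β'+T)/β'² = 9·108·54/2025 = 648/25.

648/25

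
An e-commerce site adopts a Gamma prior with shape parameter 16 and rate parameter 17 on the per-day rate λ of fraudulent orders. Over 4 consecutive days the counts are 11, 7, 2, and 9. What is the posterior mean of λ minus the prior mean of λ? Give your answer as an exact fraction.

143/119

Total count: 11 + 7 + 2 + 9 = 29.
Total exposure: 4 days.
Gamma(α, β) with Poisson data over total exposure Σt gives posterior Gamma(α+Σx, β+Σt) = Gamma(45, 21).
Posterior mean = 45/21 = 15/7; prior mean = 16/17 = 16/17. Difference = 15/7 − 16/17 = 143/119.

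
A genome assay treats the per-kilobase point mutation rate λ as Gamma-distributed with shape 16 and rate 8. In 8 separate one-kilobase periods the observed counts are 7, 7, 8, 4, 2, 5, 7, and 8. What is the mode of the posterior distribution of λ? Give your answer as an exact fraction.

63/16

Total count: 7 + 7 + 8 + 4 + 2 + 5 + 7 + 8 = 48.
Total exposure: 8 kilobases.
By Gamma–Poisson conjugacy, the posterior is Gamma(α + Σx, β + Σt) = Gamma(16 + 48, 8 + 8) = Gamma(64, 16).
Posterior mode = (α'−1)/β' = 63/16.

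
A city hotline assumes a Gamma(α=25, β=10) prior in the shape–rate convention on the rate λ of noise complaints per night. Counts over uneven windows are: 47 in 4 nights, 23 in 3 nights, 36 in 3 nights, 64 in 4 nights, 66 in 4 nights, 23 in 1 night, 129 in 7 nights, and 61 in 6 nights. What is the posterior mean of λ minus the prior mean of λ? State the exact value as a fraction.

123/14

Total count: 47 + 23 + 36 + 64 + 66 + 23 + 129 + 61 = 449.
Total exposure: 4 + 3 + 3 + 4 + 4 + 1 + 7 + 6 = 32 nights.
Posterior: α' = 25 + 449 = 474, β' = 10 + 32 = 42.
Posterior mean = 474/42 = 79/7; prior mean = 25/10 = 5/2. Difference = 79/7 − 5/2 = 123/14.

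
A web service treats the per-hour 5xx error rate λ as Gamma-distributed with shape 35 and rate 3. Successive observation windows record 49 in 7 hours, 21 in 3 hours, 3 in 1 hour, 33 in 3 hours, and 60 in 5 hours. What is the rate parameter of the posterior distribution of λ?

22

Total count: 49 + 21 + 3 + 33 + 60 = 166.
Total exposure: 7 + 3 + 1 + 3 + 5 = 19 hours.
Posterior: α' = 35 + 166 = 201, β' = 3 + 19 = 22.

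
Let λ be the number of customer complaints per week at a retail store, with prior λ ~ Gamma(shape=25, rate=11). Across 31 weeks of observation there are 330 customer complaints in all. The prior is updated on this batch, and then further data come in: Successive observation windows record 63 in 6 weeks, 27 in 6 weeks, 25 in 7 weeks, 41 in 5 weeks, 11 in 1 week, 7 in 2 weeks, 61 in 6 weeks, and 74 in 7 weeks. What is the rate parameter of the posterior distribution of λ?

82

Total count 330 over total exposure 31 weeks.
After the first batch: Gamma(25 + 330, 11 + 31) = Gamma(355, 42).
Total count: 63 + 27 + 25 + 41 + 11 + 7 + 61 + 74 = 309.
Total exposure: 6 + 6 + 7 + 5 + 1 + 2 + 6 + 7 = 40 weeks.
After the second batch: Gamma(355 + 309, 42 + 40) = Gamma(664, 82).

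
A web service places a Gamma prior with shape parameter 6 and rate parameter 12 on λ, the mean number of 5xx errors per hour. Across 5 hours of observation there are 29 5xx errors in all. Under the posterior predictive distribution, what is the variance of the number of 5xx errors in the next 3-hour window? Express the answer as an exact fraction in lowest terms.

Total count 29 over total exposure 5 hours.
Conjugate update: add total count to the shape and total exposure to the rate, giving Gamma(35, 17).
The posterior predictive for a window of length T is Negative Binomial with variance T·α'·(β'+T)/β'² = 3·35·20/289 = 2100/289.

2100/289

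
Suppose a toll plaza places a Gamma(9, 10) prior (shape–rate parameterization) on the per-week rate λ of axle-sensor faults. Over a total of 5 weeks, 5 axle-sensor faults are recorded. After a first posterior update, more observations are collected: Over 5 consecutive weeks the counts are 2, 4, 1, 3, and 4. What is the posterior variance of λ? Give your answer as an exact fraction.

Total count 5 over total exposure 5 weeks.
After the first batch: Gamma(9 + 5, 10 + 5) = Gamma(14, 15).
Total count: 2 + 4 + 1 + 3 + 4 = 14.
Total exposure: 5 weeks.
After the second batch: Gamma(14 + 14, 15 + 5) = Gamma(28, 20).
Posterior variance = α'/β'² = 28/400 = 7/100.

7/100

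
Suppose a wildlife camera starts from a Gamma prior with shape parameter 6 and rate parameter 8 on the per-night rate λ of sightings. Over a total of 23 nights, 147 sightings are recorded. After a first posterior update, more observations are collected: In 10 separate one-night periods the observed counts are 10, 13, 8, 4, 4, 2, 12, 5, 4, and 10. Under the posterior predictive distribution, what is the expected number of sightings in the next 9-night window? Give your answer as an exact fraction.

2025/41

Total count 147 over total exposure 23 nights.
After the first batch: Gamma(6 + 147, 8 + 23) = Gamma(153, 31).
Total count: 10 + 13 + 8 + 4 + 4 + 2 + 12 + 5 + 4 + 10 = 72.
Total exposure: 10 nights.
After the second batch: Gamma(153 + 72, 31 + 10) = Gamma(225, 41).
Predictive mean over a 9-night window = T·E[λ|data] = 9·225/41 = 2025/41.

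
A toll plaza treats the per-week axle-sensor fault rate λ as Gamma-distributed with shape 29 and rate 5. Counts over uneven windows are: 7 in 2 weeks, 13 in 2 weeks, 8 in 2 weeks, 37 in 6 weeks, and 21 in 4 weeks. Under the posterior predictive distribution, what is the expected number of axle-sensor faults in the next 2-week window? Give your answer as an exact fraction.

Total count: 7 + 13 + 8 + 37 + 21 = 86.
Total exposure: 2 + 2 + 2 + 6 + 4 = 16 weeks.
By Gamma–Poisson conjugacy, the posterior is Gamma(α + Σx, β + Σt) = Gamma(29 + 86, 5 + 16) = Gamma(115, 21).
Predictive mean over a 2-week window = T·E[λ|data] = 2·115/21 = 230/21.

230/21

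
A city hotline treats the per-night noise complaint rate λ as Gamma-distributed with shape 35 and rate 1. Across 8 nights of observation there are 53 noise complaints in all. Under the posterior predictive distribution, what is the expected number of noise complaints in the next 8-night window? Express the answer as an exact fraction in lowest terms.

704/9

Total count 53 over total exposure 8 nights.
By Gamma–Poisson conjugacy, the posterior is Gamma(α + Σx, β + Σt) = Gamma(35 + 53, 1 + 8) = Gamma(88, 9).
Predictive mean over an 8-night window = T·E[λ|data] = 8·88/9 = 704/9.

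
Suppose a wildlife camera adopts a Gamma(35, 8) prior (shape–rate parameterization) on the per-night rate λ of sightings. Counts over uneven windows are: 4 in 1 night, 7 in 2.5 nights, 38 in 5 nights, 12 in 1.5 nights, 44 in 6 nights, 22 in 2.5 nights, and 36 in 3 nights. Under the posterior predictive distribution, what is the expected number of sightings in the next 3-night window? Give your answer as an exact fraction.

1188/59

Total count: 4 + 7 + 38 + 12 + 44 + 22 + 36 = 163.
Total exposure: 1 + 2.5 + 5 + 1.5 + 6 + 2.5 + 3 = 21.5 nights.
Gamma(α, β) with Poisson data over total exposure Σt gives posterior Gamma(α+Σx, β+Σt) = Gamma(198, 59/2).
Predictive mean over a 3-night window = T·E[λ|data] = 3·198/(59/2) = 1188/59.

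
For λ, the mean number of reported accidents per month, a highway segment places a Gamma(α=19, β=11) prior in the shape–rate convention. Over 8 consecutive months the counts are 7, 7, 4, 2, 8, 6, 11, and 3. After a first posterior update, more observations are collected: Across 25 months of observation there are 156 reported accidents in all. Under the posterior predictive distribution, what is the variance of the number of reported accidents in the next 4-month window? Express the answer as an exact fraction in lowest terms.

Total count: 7 + 7 + 4 + 2 + 8 + 6 + 11 + 3 = 48.
Total exposure: 8 months.
After the first batch: Gamma(19 + 48, 11 + 8) = Gamma(67, 19).
Total count 156 over total exposure 25 months.
After the second batch: Gamma(67 + 156, 19 + 25) = Gamma(223, 44).
The posterior predictive for a window of length T is Negative Binomial with variance T·α'·(β'+T)/β'² = 4·223·48/1936 = 2676/121.

2676/121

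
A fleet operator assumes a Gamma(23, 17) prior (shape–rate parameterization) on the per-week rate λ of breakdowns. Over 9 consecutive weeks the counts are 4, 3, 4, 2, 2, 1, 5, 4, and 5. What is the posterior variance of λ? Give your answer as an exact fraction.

Total count: 4 + 3 + 4 + 2 + 2 + 1 + 5 + 4 + 5 = 30.
Total exposure: 9 weeks.
Conjugate update: add total count to the shape and total exposure to the rate, giving Gamma(53, 26).
Posterior variance = α'/β'² = 53/676.

53/676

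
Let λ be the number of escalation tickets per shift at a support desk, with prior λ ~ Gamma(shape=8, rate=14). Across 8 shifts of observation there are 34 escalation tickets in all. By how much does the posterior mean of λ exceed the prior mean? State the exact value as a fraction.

103/77

Total count 34 over total exposure 8 shifts.
By Gamma–Poisson conjugacy, the posterior is Gamma(α + Σx, β + Σt) = Gamma(8 + 34, 14 + 8) = Gamma(42, 22).
Posterior mean = 42/22 = 21/11; prior mean = 8/14 = 4/7. Difference = 21/11 − 4/7 = 103/77.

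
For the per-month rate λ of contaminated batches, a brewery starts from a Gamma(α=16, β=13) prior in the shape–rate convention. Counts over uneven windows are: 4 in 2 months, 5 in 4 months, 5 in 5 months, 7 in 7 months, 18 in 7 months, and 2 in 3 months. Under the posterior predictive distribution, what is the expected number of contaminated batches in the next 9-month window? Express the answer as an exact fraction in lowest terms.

Total count: 4 + 5 + 5 + 7 + 18 + 2 = 41.
Total exposure: 2 + 4 + 5 + 7 + 7 + 3 = 28 months.
The Gamma prior is conjugate for the Poisson rate, so λ | data ~ Gamma(16+41, 13+28) = Gamma(57, 41).
Predictive mean over a 9-month window = T·E[λ|data] = 9·57/41 = 513/41.

513/41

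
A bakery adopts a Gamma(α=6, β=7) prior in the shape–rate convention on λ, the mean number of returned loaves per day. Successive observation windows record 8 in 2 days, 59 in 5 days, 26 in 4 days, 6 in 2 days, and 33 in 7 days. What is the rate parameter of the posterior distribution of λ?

Total count: 8 + 59 + 26 + 6 + 33 = 132.
Total exposure: 2 + 5 + 4 + 2 + 7 = 20 days.
The Gamma prior is conjugate for the Poisson rate, so λ | data ~ Gamma(6+132, 7+20) = Gamma(138, 27).

27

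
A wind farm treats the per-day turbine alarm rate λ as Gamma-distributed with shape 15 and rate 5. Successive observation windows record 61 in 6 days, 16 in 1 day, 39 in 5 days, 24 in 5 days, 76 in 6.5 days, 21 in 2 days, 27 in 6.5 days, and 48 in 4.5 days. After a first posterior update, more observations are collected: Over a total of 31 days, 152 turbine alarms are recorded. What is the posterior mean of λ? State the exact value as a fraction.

Total count: 61 + 16 + 39 + 24 + 76 + 21 + 27 + 48 = 312.
Total exposure: 6 + 1 + 5 + 5 + 6.5 + 2 + 6.5 + 4.5 = 36.5 days.
After the first batch: Gamma(15 + 312, 5 + 36.5) = Gamma(327, 83/2).
Total count 152 over total exposure 31 days.
After the second batch: Gamma(327 + 152, 83/2 + 31) = Gamma(479, 145/2).
Posterior mean = α'/β' = 479/(145/2) = 958/145.

958/145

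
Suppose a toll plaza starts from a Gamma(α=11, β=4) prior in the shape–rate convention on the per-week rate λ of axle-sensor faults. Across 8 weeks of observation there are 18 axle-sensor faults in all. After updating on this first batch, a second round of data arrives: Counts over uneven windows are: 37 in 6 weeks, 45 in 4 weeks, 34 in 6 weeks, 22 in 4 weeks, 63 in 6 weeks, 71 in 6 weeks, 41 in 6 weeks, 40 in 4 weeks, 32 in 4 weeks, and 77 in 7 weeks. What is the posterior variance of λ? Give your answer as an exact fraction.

491/4225

Total count 18 over total exposure 8 weeks.
After the first batch: Gamma(11 + 18, 4 + 8) = Gamma(29, 12).
Total count: 37 + 45 + 34 + 22 + 63 + 71 + 41 + 40 + 32 + 77 = 462.
Total exposure: 6 + 4 + 6 + 4 + 6 + 6 + 6 + 4 + 4 + 7 = 53 weeks.
After the second batch: Gamma(29 + 462, 12 + 53) = Gamma(491, 65).
Posterior variance = α'/β'² = 491/4225.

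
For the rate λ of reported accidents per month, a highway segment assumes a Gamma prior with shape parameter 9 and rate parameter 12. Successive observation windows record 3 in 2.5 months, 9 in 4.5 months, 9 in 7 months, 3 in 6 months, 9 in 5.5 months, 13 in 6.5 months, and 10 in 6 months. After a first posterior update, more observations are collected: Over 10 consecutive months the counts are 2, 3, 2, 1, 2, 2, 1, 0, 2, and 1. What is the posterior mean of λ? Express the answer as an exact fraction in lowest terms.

27/20

Total count: 3 + 9 + 9 + 3 + 9 + 13 + 10 = 56.
Total exposure: 2.5 + 4.5 + 7 + 6 + 5.5 + 6.5 + 6 = 38 months.
After the first batch: Gamma(9 + 56, 12 + 38) = Gamma(65, 50).
Total count: 2 + 3 + 2 + 1 + 2 + 2 + 1 + 0 + 2 + 1 = 16.
Total exposure: 10 months.
After the second batch: Gamma(65 + 16, 50 + 10) = Gamma(81, 60).
Posterior mean = α'/β' = 81/60 = 27/20.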